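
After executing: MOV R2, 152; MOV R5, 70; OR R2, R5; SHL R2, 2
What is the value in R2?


Register state trace:
  MOV R2, 152  → R2 = 152 (0b10011000)
  MOV R5, 70  → R5 = 70 (0b01000110)
  OR R2, R5  → R2 = 152 OR 70 = 222 (0b11011110)
  SHL R2, 2  → R2 = 222 << 2 = 888
Final: R2 = 888

888


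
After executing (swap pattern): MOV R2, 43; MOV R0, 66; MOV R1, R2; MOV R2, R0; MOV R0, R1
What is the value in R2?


Register state trace (swap pattern):
  MOV R2, 43  → R2 = 43
  MOV R0, 66  → R0 = 66
  MOV R1, R2  → R1 = 43  (save R2)
  MOV R2, R0  → R2 = 66  (R2 gets R0's value)
  MOV R0, R1  → R0 = 43  (R0 gets saved value)
Final: R2 = 66

66


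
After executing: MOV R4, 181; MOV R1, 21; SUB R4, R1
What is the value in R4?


Register state trace:
  MOV R4, 181  → R4 = 181
  MOV R1, 21  → R1 = 21
  SUB R4, R1  → R4 = 181 - 21 = 160
Final: R4 = 160

160


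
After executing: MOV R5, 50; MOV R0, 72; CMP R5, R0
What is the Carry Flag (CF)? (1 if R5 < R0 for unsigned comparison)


Register state trace:
  MOV R5, 50  → R5 = 50
  MOV R0, 72  → R0 = 72
  CMP R5, R0  → unsigned 50 - 72: borrow occurs
  50 < 72, so CF = 1
CF = 1

1


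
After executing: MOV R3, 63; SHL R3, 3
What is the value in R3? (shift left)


Register state trace:
  MOV R3, 63  → R3 = 63
  SHL R3, 3  → R3 = 63 << 3 = 63 * 2^3 = 504
Final: R3 = 504

504


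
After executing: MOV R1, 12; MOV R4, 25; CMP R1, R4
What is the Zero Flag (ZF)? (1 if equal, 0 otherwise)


Register state trace:
  MOV R1, 12  → R1 = 12
  MOV R4, 25  → R4 = 25
  CMP R1, R4  → computes 12 - 25 = -13
  Result is nonzero, so values are not equal
ZF = 0

0


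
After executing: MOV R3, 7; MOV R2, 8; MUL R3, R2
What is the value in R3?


Register state trace:
  MOV R3, 7  → R3 = 7
  MOV R2, 8  → R2 = 8
  MUL R3, R2  → R3 = 7 * 8 = 56
Final: R3 = 56

56


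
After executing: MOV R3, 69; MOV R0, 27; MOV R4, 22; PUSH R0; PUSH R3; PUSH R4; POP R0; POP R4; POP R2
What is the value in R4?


Stack trace (top is rightmost):
  MOV R3, 69  → R3 = 69
  MOV R0, 27  → R0 = 27
  MOV R4, 22  → R4 = 22
  PUSH R0  → stack: [27]
  PUSH R3  → stack: [27, 69]
  PUSH R4  → stack: [27, 69, 22]
  POP R0  → R0 = 22, stack: [27, 69]
  POP R4  → R4 = 69, stack: [27]
  POP R2  → R2 = 27, stack: []
Final: R4 = 69

69


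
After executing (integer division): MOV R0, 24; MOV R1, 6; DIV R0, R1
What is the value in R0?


Register state trace:
  MOV R0, 24  → R0 = 24
  MOV R1, 6  → R1 = 6
  DIV R0, R1  → R0 = 24 // 6 = 4
Final: R0 = 4

4


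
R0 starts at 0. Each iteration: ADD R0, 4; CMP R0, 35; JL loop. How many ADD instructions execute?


Loop trace (R0 starts at 0, target 35, step 4):
  ADD #1: R0 = 0 + 4 = 4  → 4 < 35, loop
  ADD #2: R0 = 4 + 4 = 8  → 8 < 35, loop
  ADD #3: R0 = 8 + 4 = 12  → 12 < 35, loop
  ADD #4: R0 = 12 + 4 = 16  → 16 < 35, loop
  ADD #5: R0 = 16 + 4 = 20  → 20 < 35, loop
  ADD #6: R0 = 20 + 4 = 24  → 24 < 35, loop
  ADD #7: R0 = 24 + 4 = 28  → 28 < 35, loop
  ADD #8: R0 = 28 + 4 = 32  → 32 < 35, loop
  ADD #9: R0 = 32 + 4 = 36  → 36 >= 35, exit
Total ADD instructions: 9

9


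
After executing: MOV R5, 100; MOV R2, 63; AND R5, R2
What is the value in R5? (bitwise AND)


Register state trace:
  MOV R5, 100  → R5 = 100 (0b01100100)
  MOV R2, 63  → R2 = 63 (0b00111111)
  AND R5, R2  → R5 = 100 AND 63 = 36 (0b00100100)
Final: R5 = 36

36


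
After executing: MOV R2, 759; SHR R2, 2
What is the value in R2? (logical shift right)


Register state trace:
  MOV R2, 759  → R2 = 759
  SHR R2, 2  → R2 = 759 >> 2 = 759 // 2^2 = 189
Final: R2 = 189

189


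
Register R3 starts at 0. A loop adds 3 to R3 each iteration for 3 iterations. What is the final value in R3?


Starting value: R3 = 0
  Iter 1: R3 = 0 + 3 = 3
  Iter 2: R3 = 3 + 3 = 6
  Iter 3: R3 = 6 + 3 = 9
Final: R3 = 9

9


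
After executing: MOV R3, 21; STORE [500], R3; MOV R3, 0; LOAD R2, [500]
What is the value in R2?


Register and memory trace:
  MOV R3, 21  → R3 = 21
  STORE [500], R3  → mem[500] = 21
  MOV R3, 0  → R3 = 0
  LOAD R2, [500]  → R2 = mem[500] = 21
Final: R2 = 21

21


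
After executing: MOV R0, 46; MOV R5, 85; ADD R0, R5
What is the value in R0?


Register state trace:
  MOV R0, 46  → R0 = 46
  MOV R5, 85  → R5 = 85
  ADD R0, R5  → R0 = 46 + 85 = 131
Final: R0 = 131

131


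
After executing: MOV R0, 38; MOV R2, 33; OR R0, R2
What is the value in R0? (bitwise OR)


Register state trace:
  MOV R0, 38  → R0 = 38 (0b00100110)
  MOV R2, 33  → R2 = 33 (0b00100001)
  OR R0, R2   → R0 = 38 OR 33 = 39 (0b00100111)
Final: R0 = 39

39


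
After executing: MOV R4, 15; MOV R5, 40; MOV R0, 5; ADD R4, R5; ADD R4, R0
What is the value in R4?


Register state trace:
  MOV R4, 15  → R4 = 15
  MOV R5, 40  → R5 = 40
  MOV R0, 5  → R0 = 5
  ADD R4, R5  → R4 = 15 + 40 = 55
  ADD R4, R0  → R4 = 55 + 5 = 60
Final: R4 = 60

60


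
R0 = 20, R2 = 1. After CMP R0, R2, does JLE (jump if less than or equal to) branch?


Trace:
  R0 = 20, R2 = 1
  CMP R0, R2  → compares 20 vs 1
  JLE checks: is 20 less than or equal to 1?
  20 > 1, so condition is false
Branch taken: No

No


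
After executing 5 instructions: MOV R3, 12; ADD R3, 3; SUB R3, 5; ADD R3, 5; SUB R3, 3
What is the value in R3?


Register state trace:
  MOV R3, 12  → R3 = 12
  ADD R3, 3  → R3 = 12 + 3 = 15
  SUB R3, 5  → R3 = 15 - 5 = 10
  ADD R3, 5  → R3 = 10 + 5 = 15
  SUB R3, 3  → R3 = 15 - 3 = 12
Final: R3 = 12

12


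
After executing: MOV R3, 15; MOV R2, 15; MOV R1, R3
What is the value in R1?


Register state trace:
  MOV R3, 15  → R3 = 15
  MOV R2, 15  → R2 = 15
  MOV R1, R3  → R1 = 15
Final: R1 = 15

15


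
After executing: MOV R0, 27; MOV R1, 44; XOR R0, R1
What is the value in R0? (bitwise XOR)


Register state trace:
  MOV R0, 27  → R0 = 27 (0b00011011)
  MOV R1, 44  → R1 = 44 (0b00101100)
  XOR R0, R1  → R0 = 27 XOR 44 = 55 (0b00110111)
Final: R0 = 55

55


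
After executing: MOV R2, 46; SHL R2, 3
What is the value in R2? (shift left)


Register state trace:
  MOV R2, 46  → R2 = 46
  SHL R2, 3  → R2 = 46 << 3 = 46 * 2^3 = 368
Final: R2 = 368

368


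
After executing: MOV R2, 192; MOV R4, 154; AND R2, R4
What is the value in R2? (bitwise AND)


Register state trace:
  MOV R2, 192  → R2 = 192 (0b11000000)
  MOV R4, 154  → R4 = 154 (0b10011010)
  AND R2, R4  → R2 = 192 AND 154 = 128 (0b10000000)
Final: R2 = 128

128


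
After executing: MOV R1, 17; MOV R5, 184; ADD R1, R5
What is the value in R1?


Register state trace:
  MOV R1, 17  → R1 = 17
  MOV R5, 184  → R5 = 184
  ADD R1, R5  → R1 = 17 + 184 = 201
Final: R1 = 201

201


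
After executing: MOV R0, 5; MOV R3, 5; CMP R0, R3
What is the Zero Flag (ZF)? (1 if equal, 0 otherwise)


Register state trace:
  MOV R0, 5  → R0 = 5
  MOV R3, 5  → R3 = 5
  CMP R0, R3  → computes 5 - 5 = 0
  Result is zero, so values are equal
ZF = 1

1


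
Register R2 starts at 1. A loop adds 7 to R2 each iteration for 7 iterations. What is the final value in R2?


Starting value: R2 = 1
  Iter 1: R2 = 1 + 7 = 8
  Iter 2: R2 = 8 + 7 = 15
  Iter 3: R2 = 15 + 7 = 22
  Iter 4: R2 = 22 + 7 = 29
  Iter 5: R2 = 29 + 7 = 36
  Iter 6: R2 = 36 + 7 = 43
  Iter 7: R2 = 43 + 7 = 50
Final: R2 = 50

50


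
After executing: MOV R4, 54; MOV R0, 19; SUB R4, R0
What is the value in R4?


Register state trace:
  MOV R4, 54  → R4 = 54
  MOV R0, 19  → R0 = 19
  SUB R4, R0  → R4 = 54 - 19 = 35
Final: R4 = 35

35


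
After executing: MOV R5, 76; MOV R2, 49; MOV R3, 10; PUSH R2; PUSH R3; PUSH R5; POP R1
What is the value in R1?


Stack trace (top is rightmost):
  MOV R5, 76  → R5 = 76
  MOV R2, 49  → R2 = 49
  MOV R3, 10  → R3 = 10
  PUSH R2  → stack: [49]
  PUSH R3  → stack: [49, 10]
  PUSH R5  → stack: [49, 10, 76]
  POP R1  → R1 = 76, stack: [49, 10]
Final: R1 = 76

76


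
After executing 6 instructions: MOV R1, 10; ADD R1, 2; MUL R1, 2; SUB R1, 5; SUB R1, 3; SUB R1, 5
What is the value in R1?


Register state trace:
  MOV R1, 10  → R1 = 10
  ADD R1, 2  → R1 = 10 + 2 = 12
  MUL R1, 2  → R1 = 12 * 2 = 24
  SUB R1, 5  → R1 = 24 - 5 = 19
  SUB R1, 3  → R1 = 19 - 3 = 16
  SUB R1, 5  → R1 = 16 - 5 = 11
Final: R1 = 11

11


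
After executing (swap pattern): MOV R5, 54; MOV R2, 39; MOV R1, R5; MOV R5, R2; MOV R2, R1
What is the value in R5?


Register state trace (swap pattern):
  MOV R5, 54  → R5 = 54
  MOV R2, 39  → R2 = 39
  MOV R1, R5  → R1 = 54  (save R5)
  MOV R5, R2  → R5 = 39  (R5 gets R2's value)
  MOV R2, R1  → R2 = 54  (R2 gets saved value)
Final: R5 = 39

39


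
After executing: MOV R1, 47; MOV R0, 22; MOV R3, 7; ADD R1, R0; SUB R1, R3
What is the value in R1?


Register state trace:
  MOV R1, 47  → R1 = 47
  MOV R0, 22  → R0 = 22
  MOV R3, 7  → R3 = 7
  ADD R1, R0  → R1 = 47 + 22 = 69
  SUB R1, R3  → R1 = 69 - 7 = 62
Final: R1 = 62

62


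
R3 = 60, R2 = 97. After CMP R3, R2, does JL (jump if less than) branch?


Trace:
  R3 = 60, R2 = 97
  CMP R3, R2  → compares 60 vs 97
  JL checks: is 60 less than 97?
  60 < 97, so condition is true
Branch taken: Yes

Yes


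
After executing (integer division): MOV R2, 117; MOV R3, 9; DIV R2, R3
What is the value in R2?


Register state trace:
  MOV R2, 117  → R2 = 117
  MOV R3, 9  → R3 = 9
  DIV R2, R3  → R2 = 117 // 9 = 13
Final: R2 = 13

13


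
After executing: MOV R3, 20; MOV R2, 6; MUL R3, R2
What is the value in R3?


Register state trace:
  MOV R3, 20  → R3 = 20
  MOV R2, 6  → R2 = 6
  MUL R3, R2  → R3 = 20 * 6 = 120
Final: R3 = 120

120


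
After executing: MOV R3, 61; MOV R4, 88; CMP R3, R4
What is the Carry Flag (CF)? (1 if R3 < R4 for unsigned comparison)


Register state trace:
  MOV R3, 61  → R3 = 61
  MOV R4, 88  → R4 = 88
  CMP R3, R4  → unsigned 61 - 88: borrow occurs
  61 < 88, so CF = 1
CF = 1

1


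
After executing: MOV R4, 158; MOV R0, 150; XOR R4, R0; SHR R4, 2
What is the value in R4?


Register state trace:
  MOV R4, 158  → R4 = 158 (0b10011110)
  MOV R0, 150  → R0 = 150 (0b10010110)
  XOR R4, R0  → R4 = 158 XOR 150 = 8 (0b00001000)
  SHR R4, 2  → R4 = 8 >> 2 = 2
Final: R4 = 2

2


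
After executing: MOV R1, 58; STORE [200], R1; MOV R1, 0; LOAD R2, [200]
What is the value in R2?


Register and memory trace:
  MOV R1, 58  → R1 = 58
  STORE [200], R1  → mem[200] = 58
  MOV R1, 0  → R1 = 0
  LOAD R2, [200]  → R2 = mem[200] = 58
Final: R2 = 58

58


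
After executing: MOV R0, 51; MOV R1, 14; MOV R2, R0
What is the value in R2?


Register state trace:
  MOV R0, 51  → R0 = 51
  MOV R1, 14  → R1 = 14
  MOV R2, R0  → R2 = 51
Final: R2 = 51

51


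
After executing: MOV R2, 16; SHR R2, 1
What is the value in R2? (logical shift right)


Register state trace:
  MOV R2, 16  → R2 = 16
  SHR R2, 1  → R2 = 16 >> 1 = 16 // 2^1 = 8
Final: R2 = 8

8


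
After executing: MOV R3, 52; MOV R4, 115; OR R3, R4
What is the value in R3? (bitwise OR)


Register state trace:
  MOV R3, 52  → R3 = 52 (0b00110100)
  MOV R4, 115  → R4 = 115 (0b01110011)
  OR R3, R4   → R3 = 52 OR 115 = 119 (0b01110111)
Final: R3 = 119

119


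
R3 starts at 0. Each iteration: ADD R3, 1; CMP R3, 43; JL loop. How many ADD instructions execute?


Loop trace (R3 starts at 0, target 43, step 1):
  ADD #1: R3 = 0 + 1 = 1  → 1 < 43, loop
  ADD #2: R3 = 1 + 1 = 2  → 2 < 43, loop
  ADD #3: R3 = 2 + 1 = 3  → 3 < 43, loop
  ADD #4: R3 = 3 + 1 = 4  → 4 < 43, loop
  ADD #5: R3 = 4 + 1 = 5  → 5 < 43, loop
  ADD #6: R3 = 5 + 1 = 6  → 6 < 43, loop
  ADD #7: R3 = 6 + 1 = 7  → 7 < 43, loop
  ADD #8: R3 = 7 + 1 = 8  → 8 < 43, loop
  ADD #9: R3 = 8 + 1 = 9  → 9 < 43, loop
  ADD #10: R3 = 9 + 1 = 10  → 10 < 43, loop
  ADD #11: R3 = 10 + 1 = 11  → 11 < 43, loop
  ADD #12: R3 = 11 + 1 = 12  → 12 < 43, loop
  ADD #13: R3 = 12 + 1 = 13  → 13 < 43, loop
  ADD #14: R3 = 13 + 1 = 14  → 14 < 43, loop
  ADD #15: R3 = 14 + 1 = 15  → 15 < 43, loop
  ADD #16: R3 = 15 + 1 = 16  → 16 < 43, loop
  ADD #17: R3 = 16 + 1 = 17  → 17 < 43, loop
  ADD #18: R3 = 17 + 1 = 18  → 18 < 43, loop
  ADD #19: R3 = 18 + 1 = 19  → 19 < 43, loop
  ADD #20: R3 = 19 + 1 = 20  → 20 < 43, loop
  ADD #21: R3 = 20 + 1 = 21  → 21 < 43, loop
  ADD #22: R3 = 21 + 1 = 22  → 22 < 43, loop
  ADD #23: R3 = 22 + 1 = 23  → 23 < 43, loop
  ADD #24: R3 = 23 + 1 = 24  → 24 < 43, loop
  ADD #25: R3 = 24 + 1 = 25  → 25 < 43, loop
  ADD #26: R3 = 25 + 1 = 26  → 26 < 43, loop
  ADD #27: R3 = 26 + 1 = 27  → 27 < 43, loop
  ADD #28: R3 = 27 + 1 = 28  → 28 < 43, loop
  ADD #29: R3 = 28 + 1 = 29  → 29 < 43, loop
  ADD #30: R3 = 29 + 1 = 30  → 30 < 43, loop
  ADD #31: R3 = 30 + 1 = 31  → 31 < 43, loop
  ADD #32: R3 = 31 + 1 = 32  → 32 < 43, loop
  ADD #33: R3 = 32 + 1 = 33  → 33 < 43, loop
  ADD #34: R3 = 33 + 1 = 34  → 34 < 43, loop
  ADD #35: R3 = 34 + 1 = 35  → 35 < 43, loop
  ADD #36: R3 = 35 + 1 = 36  → 36 < 43, loop
  ADD #37: R3 = 36 + 1 = 37  → 37 < 43, loop
  ADD #38: R3 = 37 + 1 = 38  → 38 < 43, loop
  ADD #39: R3 = 38 + 1 = 39  → 39 < 43, loop
  ADD #40: R3 = 39 + 1 = 40  → 40 < 43, loop
  ADD #41: R3 = 40 + 1 = 41  → 41 < 43, loop
  ADD #42: R3 = 41 + 1 = 42  → 42 < 43, loop
  ADD #43: R3 = 42 + 1 = 43  → 43 >= 43, exit
Total ADD instructions: 43

43


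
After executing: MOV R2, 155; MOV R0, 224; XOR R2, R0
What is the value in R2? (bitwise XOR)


Register state trace:
  MOV R2, 155  → R2 = 155 (0b10011011)
  MOV R0, 224  → R0 = 224 (0b11100000)
  XOR R2, R0  → R2 = 155 XOR 224 = 123 (0b01111011)
Final: R2 = 123

123


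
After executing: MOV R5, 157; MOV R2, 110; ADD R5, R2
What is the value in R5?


Register state trace:
  MOV R5, 157  → R5 = 157
  MOV R2, 110  → R2 = 110
  ADD R5, R2  → R5 = 157 + 110 = 267
Final: R5 = 267

267


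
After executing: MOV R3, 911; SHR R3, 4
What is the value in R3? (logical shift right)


Register state trace:
  MOV R3, 911  → R3 = 911
  SHR R3, 4  → R3 = 911 >> 4 = 911 // 2^4 = 56
Final: R3 = 56

56


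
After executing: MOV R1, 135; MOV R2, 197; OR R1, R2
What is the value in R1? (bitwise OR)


Register state trace:
  MOV R1, 135  → R1 = 135 (0b10000111)
  MOV R2, 197  → R2 = 197 (0b11000101)
  OR R1, R2   → R1 = 135 OR 197 = 199 (0b11000111)
Final: R1 = 199

199


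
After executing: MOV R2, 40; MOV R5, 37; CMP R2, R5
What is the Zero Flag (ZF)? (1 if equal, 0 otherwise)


Register state trace:
  MOV R2, 40  → R2 = 40
  MOV R5, 37  → R5 = 37
  CMP R2, R5  → computes 40 - 37 = 3
  Result is nonzero, so values are not equal
ZF = 0

0


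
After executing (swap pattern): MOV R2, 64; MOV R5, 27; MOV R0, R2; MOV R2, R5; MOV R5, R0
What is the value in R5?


Register state trace (swap pattern):
  MOV R2, 64  → R2 = 64
  MOV R5, 27  → R5 = 27
  MOV R0, R2  → R0 = 64  (save R2)
  MOV R2, R5  → R2 = 27  (R2 gets R5's value)
  MOV R5, R0  → R5 = 64  (R5 gets saved value)
Final: R5 = 64

64


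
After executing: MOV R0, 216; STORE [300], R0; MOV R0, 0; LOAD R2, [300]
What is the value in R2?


Register and memory trace:
  MOV R0, 216  → R0 = 216
  STORE [300], R0  → mem[300] = 216
  MOV R0, 0  → R0 = 0
  LOAD R2, [300]  → R2 = mem[300] = 216
Final: R2 = 216

216


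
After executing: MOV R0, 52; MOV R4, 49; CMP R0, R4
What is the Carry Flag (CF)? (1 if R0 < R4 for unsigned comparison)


Register state trace:
  MOV R0, 52  → R0 = 52
  MOV R4, 49  → R4 = 49
  CMP R0, R4  → unsigned 52 - 49: no borrow
  52 >= 49, so CF = 0
CF = 0

0


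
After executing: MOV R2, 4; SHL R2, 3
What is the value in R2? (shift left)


Register state trace:
  MOV R2, 4  → R2 = 4
  SHL R2, 3  → R2 = 4 << 3 = 4 * 2^3 = 32
Final: R2 = 32

32


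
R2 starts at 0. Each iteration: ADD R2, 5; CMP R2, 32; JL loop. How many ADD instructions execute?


Loop trace (R2 starts at 0, target 32, step 5):
  ADD #1: R2 = 0 + 5 = 5  → 5 < 32, loop
  ADD #2: R2 = 5 + 5 = 10  → 10 < 32, loop
  ADD #3: R2 = 10 + 5 = 15  → 15 < 32, loop
  ADD #4: R2 = 15 + 5 = 20  → 20 < 32, loop
  ADD #5: R2 = 20 + 5 = 25  → 25 < 32, loop
  ADD #6: R2 = 25 + 5 = 30  → 30 < 32, loop
  ADD #7: R2 = 30 + 5 = 35  → 35 >= 32, exit
Total ADD instructions: 7

7


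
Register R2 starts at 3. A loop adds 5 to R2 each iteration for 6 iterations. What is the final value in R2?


Starting value: R2 = 3
  Iter 1: R2 = 3 + 5 = 8
  Iter 2: R2 = 8 + 5 = 13
  Iter 3: R2 = 13 + 5 = 18
  Iter 4: R2 = 18 + 5 = 23
  Iter 5: R2 = 23 + 5 = 28
  Iter 6: R2 = 28 + 5 = 33
Final: R2 = 33

33


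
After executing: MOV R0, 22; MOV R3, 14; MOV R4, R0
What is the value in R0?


Register state trace:
  MOV R0, 22  → R0 = 22
  MOV R3, 14  → R3 = 14
  MOV R4, R0  → R4 = 22
Final: R0 = 22

22


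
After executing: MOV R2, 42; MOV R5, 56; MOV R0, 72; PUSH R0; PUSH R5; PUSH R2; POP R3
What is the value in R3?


Stack trace (top is rightmost):
  MOV R2, 42  → R2 = 42
  MOV R5, 56  → R5 = 56
  MOV R0, 72  → R0 = 72
  PUSH R0  → stack: [72]
  PUSH R5  → stack: [72, 56]
  PUSH R2  → stack: [72, 56, 42]
  POP R3  → R3 = 42, stack: [72, 56]
Final: R3 = 42

42


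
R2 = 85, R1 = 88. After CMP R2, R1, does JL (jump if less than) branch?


Trace:
  R2 = 85, R1 = 88
  CMP R2, R1  → compares 85 vs 88
  JL checks: is 85 less than 88?
  85 < 88, so condition is true
Branch taken: Yes

Yes


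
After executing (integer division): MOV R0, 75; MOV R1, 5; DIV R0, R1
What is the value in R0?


Register state trace:
  MOV R0, 75  → R0 = 75
  MOV R1, 5  → R1 = 5
  DIV R0, R1  → R0 = 75 // 5 = 15
Final: R0 = 15

15


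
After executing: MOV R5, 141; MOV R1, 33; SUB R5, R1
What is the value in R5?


Register state trace:
  MOV R5, 141  → R5 = 141
  MOV R1, 33  → R1 = 33
  SUB R5, R1  → R5 = 141 - 33 = 108
Final: R5 = 108

108


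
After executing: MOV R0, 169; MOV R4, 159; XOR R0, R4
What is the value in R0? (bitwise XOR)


Register state trace:
  MOV R0, 169  → R0 = 169 (0b10101001)
  MOV R4, 159  → R4 = 159 (0b10011111)
  XOR R0, R4  → R0 = 169 XOR 159 = 54 (0b00110110)
Final: R0 = 54

54


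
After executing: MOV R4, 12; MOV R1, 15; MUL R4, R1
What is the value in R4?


Register state trace:
  MOV R4, 12  → R4 = 12
  MOV R1, 15  → R1 = 15
  MUL R4, R1  → R4 = 12 * 15 = 180
Final: R4 = 180

180


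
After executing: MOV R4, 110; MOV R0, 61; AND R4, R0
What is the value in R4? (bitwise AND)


Register state trace:
  MOV R4, 110  → R4 = 110 (0b01101110)
  MOV R0, 61  → R0 = 61 (0b00111101)
  AND R4, R0  → R4 = 110 AND 61 = 44 (0b00101100)
Final: R4 = 44

44


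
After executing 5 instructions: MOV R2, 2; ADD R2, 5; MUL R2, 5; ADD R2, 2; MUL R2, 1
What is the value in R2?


Register state trace:
  MOV R2, 2  → R2 = 2
  ADD R2, 5  → R2 = 2 + 5 = 7
  MUL R2, 5  → R2 = 7 * 5 = 35
  ADD R2, 2  → R2 = 35 + 2 = 37
  MUL R2, 1  → R2 = 37 * 1 = 37
Final: R2 = 37

37


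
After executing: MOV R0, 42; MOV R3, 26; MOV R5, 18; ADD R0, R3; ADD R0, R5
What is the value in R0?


Register state trace:
  MOV R0, 42  → R0 = 42
  MOV R3, 26  → R3 = 26
  MOV R5, 18  → R5 = 18
  ADD R0, R3  → R0 = 42 + 26 = 68
  ADD R0, R5  → R0 = 68 + 18 = 86
Final: R0 = 86

86


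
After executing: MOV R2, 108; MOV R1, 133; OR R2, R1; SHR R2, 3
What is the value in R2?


Register state trace:
  MOV R2, 108  → R2 = 108 (0b01101100)
  MOV R1, 133  → R1 = 133 (0b10000101)
  OR R2, R1  → R2 = 108 OR 133 = 237 (0b11101101)
  SHR R2, 3  → R2 = 237 >> 3 = 29
Final: R2 = 29

29


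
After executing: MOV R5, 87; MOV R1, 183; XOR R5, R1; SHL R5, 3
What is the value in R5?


Register state trace:
  MOV R5, 87  → R5 = 87 (0b01010111)
  MOV R1, 183  → R1 = 183 (0b10110111)
  XOR R5, R1  → R5 = 87 XOR 183 = 224 (0b11100000)
  SHL R5, 3  → R5 = 224 << 3 = 1792
Final: R5 = 1792

1792


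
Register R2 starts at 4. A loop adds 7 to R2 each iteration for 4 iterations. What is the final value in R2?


Starting value: R2 = 4
  Iter 1: R2 = 4 + 7 = 11
  Iter 2: R2 = 11 + 7 = 18
  Iter 3: R2 = 18 + 7 = 25
  Iter 4: R2 = 25 + 7 = 32
Final: R2 = 32

32


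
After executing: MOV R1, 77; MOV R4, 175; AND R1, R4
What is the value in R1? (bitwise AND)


Register state trace:
  MOV R1, 77  → R1 = 77 (0b01001101)
  MOV R4, 175  → R4 = 175 (0b10101111)
  AND R1, R4  → R1 = 77 AND 175 = 13 (0b00001101)
Final: R1 = 13

13


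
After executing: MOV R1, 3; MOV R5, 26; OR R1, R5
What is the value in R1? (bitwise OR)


Register state trace:
  MOV R1, 3  → R1 = 3 (0b00000011)
  MOV R5, 26  → R5 = 26 (0b00011010)
  OR R1, R5   → R1 = 3 OR 26 = 27 (0b00011011)
Final: R1 = 27

27


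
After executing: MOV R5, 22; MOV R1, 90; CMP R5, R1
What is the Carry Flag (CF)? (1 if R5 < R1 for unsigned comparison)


Register state trace:
  MOV R5, 22  → R5 = 22
  MOV R1, 90  → R1 = 90
  CMP R5, R1  → unsigned 22 - 90: borrow occurs
  22 < 90, so CF = 1
CF = 1

1


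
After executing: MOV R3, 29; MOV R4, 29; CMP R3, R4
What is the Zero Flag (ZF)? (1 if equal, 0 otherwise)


Register state trace:
  MOV R3, 29  → R3 = 29
  MOV R4, 29  → R4 = 29
  CMP R3, R4  → computes 29 - 29 = 0
  Result is zero, so values are equal
ZF = 1

1


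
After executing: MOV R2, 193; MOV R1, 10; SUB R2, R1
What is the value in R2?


Register state trace:
  MOV R2, 193  → R2 = 193
  MOV R1, 10  → R1 = 10
  SUB R2, R1  → R2 = 193 - 10 = 183
Final: R2 = 183

183


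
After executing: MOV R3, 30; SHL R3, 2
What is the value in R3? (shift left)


Register state trace:
  MOV R3, 30  → R3 = 30
  SHL R3, 2  → R3 = 30 << 2 = 30 * 2^2 = 120
Final: R3 = 120

120


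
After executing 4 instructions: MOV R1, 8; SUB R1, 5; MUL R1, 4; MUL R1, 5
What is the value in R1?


Register state trace:
  MOV R1, 8  → R1 = 8
  SUB R1, 5  → R1 = 8 - 5 = 3
  MUL R1, 4  → R1 = 3 * 4 = 12
  MUL R1, 5  → R1 = 12 * 5 = 60
Final: R1 = 60

60


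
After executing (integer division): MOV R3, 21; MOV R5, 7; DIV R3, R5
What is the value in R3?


Register state trace:
  MOV R3, 21  → R3 = 21
  MOV R5, 7  → R5 = 7
  DIV R3, R5  → R3 = 21 // 7 = 3
Final: R3 = 3

3


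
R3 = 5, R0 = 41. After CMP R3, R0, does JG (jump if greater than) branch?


Trace:
  R3 = 5, R0 = 41
  CMP R3, R0  → compares 5 vs 41
  JG checks: is 5 greater than 41?
  5 < 41, so condition is false
Branch taken: No

No


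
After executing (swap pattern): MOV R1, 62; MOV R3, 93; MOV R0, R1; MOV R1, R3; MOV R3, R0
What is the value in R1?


Register state trace (swap pattern):
  MOV R1, 62  → R1 = 62
  MOV R3, 93  → R3 = 93
  MOV R0, R1  → R0 = 62  (save R1)
  MOV R1, R3  → R1 = 93  (R1 gets R3's value)
  MOV R3, R0  → R3 = 62  (R3 gets saved value)
Final: R1 = 93

93


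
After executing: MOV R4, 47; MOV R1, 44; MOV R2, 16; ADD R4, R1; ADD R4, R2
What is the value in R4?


Register state trace:
  MOV R4, 47  → R4 = 47
  MOV R1, 44  → R1 = 44
  MOV R2, 16  → R2 = 16
  ADD R4, R1  → R4 = 47 + 44 = 91
  ADD R4, R2  → R4 = 91 + 16 = 107
Final: R4 = 107

107


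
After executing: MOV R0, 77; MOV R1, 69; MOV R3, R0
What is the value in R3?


Register state trace:
  MOV R0, 77  → R0 = 77
  MOV R1, 69  → R1 = 69
  MOV R3, R0  → R3 = 77
Final: R3 = 77

77


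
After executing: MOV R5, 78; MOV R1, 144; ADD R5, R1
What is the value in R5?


Register state trace:
  MOV R5, 78  → R5 = 78
  MOV R1, 144  → R1 = 144
  ADD R5, R1  → R5 = 78 + 144 = 222
Final: R5 = 222

222


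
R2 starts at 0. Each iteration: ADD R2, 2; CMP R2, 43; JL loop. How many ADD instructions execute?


Loop trace (R2 starts at 0, target 43, step 2):
  ADD #1: R2 = 0 + 2 = 2  → 2 < 43, loop
  ADD #2: R2 = 2 + 2 = 4  → 4 < 43, loop
  ADD #3: R2 = 4 + 2 = 6  → 6 < 43, loop
  ADD #4: R2 = 6 + 2 = 8  → 8 < 43, loop
  ADD #5: R2 = 8 + 2 = 10  → 10 < 43, loop
  ADD #6: R2 = 10 + 2 = 12  → 12 < 43, loop
  ADD #7: R2 = 12 + 2 = 14  → 14 < 43, loop
  ADD #8: R2 = 14 + 2 = 16  → 16 < 43, loop
  ADD #9: R2 = 16 + 2 = 18  → 18 < 43, loop
  ADD #10: R2 = 18 + 2 = 20  → 20 < 43, loop
  ADD #11: R2 = 20 + 2 = 22  → 22 < 43, loop
  ADD #12: R2 = 22 + 2 = 24  → 24 < 43, loop
  ADD #13: R2 = 24 + 2 = 26  → 26 < 43, loop
  ADD #14: R2 = 26 + 2 = 28  → 28 < 43, loop
  ADD #15: R2 = 28 + 2 = 30  → 30 < 43, loop
  ADD #16: R2 = 30 + 2 = 32  → 32 < 43, loop
  ADD #17: R2 = 32 + 2 = 34  → 34 < 43, loop
  ADD #18: R2 = 34 + 2 = 36  → 36 < 43, loop
  ADD #19: R2 = 36 + 2 = 38  → 38 < 43, loop
  ADD #20: R2 = 38 + 2 = 40  → 40 < 43, loop
  ADD #21: R2 = 40 + 2 = 42  → 42 < 43, loop
  ADD #22: R2 = 42 + 2 = 44  → 44 >= 43, exit
Total ADD instructions: 22

22


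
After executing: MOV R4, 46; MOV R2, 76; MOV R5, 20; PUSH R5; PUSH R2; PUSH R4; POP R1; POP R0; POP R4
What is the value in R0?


Stack trace (top is rightmost):
  MOV R4, 46  → R4 = 46
  MOV R2, 76  → R2 = 76
  MOV R5, 20  → R5 = 20
  PUSH R5  → stack: [20]
  PUSH R2  → stack: [20, 76]
  PUSH R4  → stack: [20, 76, 46]
  POP R1  → R1 = 46, stack: [20, 76]
  POP R0  → R0 = 76, stack: [20]
  POP R4  → R4 = 20, stack: []
Final: R0 = 76

76


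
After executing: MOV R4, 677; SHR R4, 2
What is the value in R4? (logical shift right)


Register state trace:
  MOV R4, 677  → R4 = 677
  SHR R4, 2  → R4 = 677 >> 2 = 677 // 2^2 = 169
Final: R4 = 169

169


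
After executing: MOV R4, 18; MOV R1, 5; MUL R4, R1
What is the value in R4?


Register state trace:
  MOV R4, 18  → R4 = 18
  MOV R1, 5  → R1 = 5
  MUL R4, R1  → R4 = 18 * 5 = 90
Final: R4 = 90

90


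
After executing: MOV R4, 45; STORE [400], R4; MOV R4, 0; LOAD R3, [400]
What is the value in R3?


Register and memory trace:
  MOV R4, 45  → R4 = 45
  STORE [400], R4  → mem[400] = 45
  MOV R4, 0  → R4 = 0
  LOAD R3, [400]  → R3 = mem[400] = 45
Final: R3 = 45

45


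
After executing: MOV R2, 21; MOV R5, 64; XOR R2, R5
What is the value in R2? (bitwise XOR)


Register state trace:
  MOV R2, 21  → R2 = 21 (0b00010101)
  MOV R5, 64  → R5 = 64 (0b01000000)
  XOR R2, R5  → R2 = 21 XOR 64 = 85 (0b01010101)
Final: R2 = 85

85


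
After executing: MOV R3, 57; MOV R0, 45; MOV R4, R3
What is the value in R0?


Register state trace:
  MOV R3, 57  → R3 = 57
  MOV R0, 45  → R0 = 45
  MOV R4, R3  → R4 = 57
Final: R0 = 45

45


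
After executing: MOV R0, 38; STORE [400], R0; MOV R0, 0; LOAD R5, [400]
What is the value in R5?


Register and memory trace:
  MOV R0, 38  → R0 = 38
  STORE [400], R0  → mem[400] = 38
  MOV R0, 0  → R0 = 0
  LOAD R5, [400]  → R5 = mem[400] = 38
Final: R5 = 38

38


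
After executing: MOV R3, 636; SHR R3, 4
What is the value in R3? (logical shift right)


Register state trace:
  MOV R3, 636  → R3 = 636
  SHR R3, 4  → R3 = 636 >> 4 = 636 // 2^4 = 39
Final: R3 = 39

39


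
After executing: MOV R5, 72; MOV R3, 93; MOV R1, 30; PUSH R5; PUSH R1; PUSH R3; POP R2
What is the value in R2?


Stack trace (top is rightmost):
  MOV R5, 72  → R5 = 72
  MOV R3, 93  → R3 = 93
  MOV R1, 30  → R1 = 30
  PUSH R5  → stack: [72]
  PUSH R1  → stack: [72, 30]
  PUSH R3  → stack: [72, 30, 93]
  POP R2  → R2 = 93, stack: [72, 30]
Final: R2 = 93

93


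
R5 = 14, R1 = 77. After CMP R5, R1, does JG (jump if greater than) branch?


Trace:
  R5 = 14, R1 = 77
  CMP R5, R1  → compares 14 vs 77
  JG checks: is 14 greater than 77?
  14 < 77, so condition is false
Branch taken: No

No


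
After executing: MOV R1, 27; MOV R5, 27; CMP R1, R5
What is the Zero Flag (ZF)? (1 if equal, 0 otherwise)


Register state trace:
  MOV R1, 27  → R1 = 27
  MOV R5, 27  → R5 = 27
  CMP R1, R5  → computes 27 - 27 = 0
  Result is zero, so values are equal
ZF = 1

1


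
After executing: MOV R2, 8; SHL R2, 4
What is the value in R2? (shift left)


Register state trace:
  MOV R2, 8  → R2 = 8
  SHL R2, 4  → R2 = 8 << 4 = 8 * 2^4 = 128
Final: R2 = 128

128


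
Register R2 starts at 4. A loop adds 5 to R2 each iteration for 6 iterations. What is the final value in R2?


Starting value: R2 = 4
  Iter 1: R2 = 4 + 5 = 9
  Iter 2: R2 = 9 + 5 = 14
  Iter 3: R2 = 14 + 5 = 19
  Iter 4: R2 = 19 + 5 = 24
  Iter 5: R2 = 24 + 5 = 29
  Iter 6: R2 = 29 + 5 = 34
Final: R2 = 34

34


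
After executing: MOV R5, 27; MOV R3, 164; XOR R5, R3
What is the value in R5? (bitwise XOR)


Register state trace:
  MOV R5, 27  → R5 = 27 (0b00011011)
  MOV R3, 164  → R3 = 164 (0b10100100)
  XOR R5, R3  → R5 = 27 XOR 164 = 191 (0b10111111)
Final: R5 = 191

191


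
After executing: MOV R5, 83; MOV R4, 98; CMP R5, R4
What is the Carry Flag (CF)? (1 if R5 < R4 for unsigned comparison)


Register state trace:
  MOV R5, 83  → R5 = 83
  MOV R4, 98  → R4 = 98
  CMP R5, R4  → unsigned 83 - 98: borrow occurs
  83 < 98, so CF = 1
CF = 1

1


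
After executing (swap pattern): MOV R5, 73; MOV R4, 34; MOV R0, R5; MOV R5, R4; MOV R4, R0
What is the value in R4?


Register state trace (swap pattern):
  MOV R5, 73  → R5 = 73
  MOV R4, 34  → R4 = 34
  MOV R0, R5  → R0 = 73  (save R5)
  MOV R5, R4  → R5 = 34  (R5 gets R4's value)
  MOV R4, R0  → R4 = 73  (R4 gets saved value)
Final: R4 = 73

73


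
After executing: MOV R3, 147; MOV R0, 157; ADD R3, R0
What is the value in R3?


Register state trace:
  MOV R3, 147  → R3 = 147
  MOV R0, 157  → R0 = 157
  ADD R3, R0  → R3 = 147 + 157 = 304
Final: R3 = 304

304


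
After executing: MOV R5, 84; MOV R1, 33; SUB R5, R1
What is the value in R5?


Register state trace:
  MOV R5, 84  → R5 = 84
  MOV R1, 33  → R1 = 33
  SUB R5, R1  → R5 = 84 - 33 = 51
Final: R5 = 51

51


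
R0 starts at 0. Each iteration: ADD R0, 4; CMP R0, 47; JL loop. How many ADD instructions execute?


Loop trace (R0 starts at 0, target 47, step 4):
  ADD #1: R0 = 0 + 4 = 4  → 4 < 47, loop
  ADD #2: R0 = 4 + 4 = 8  → 8 < 47, loop
  ADD #3: R0 = 8 + 4 = 12  → 12 < 47, loop
  ADD #4: R0 = 12 + 4 = 16  → 16 < 47, loop
  ADD #5: R0 = 16 + 4 = 20  → 20 < 47, loop
  ADD #6: R0 = 20 + 4 = 24  → 24 < 47, loop
  ADD #7: R0 = 24 + 4 = 28  → 28 < 47, loop
  ADD #8: R0 = 28 + 4 = 32  → 32 < 47, loop
  ADD #9: R0 = 32 + 4 = 36  → 36 < 47, loop
  ADD #10: R0 = 36 + 4 = 40  → 40 < 47, loop
  ADD #11: R0 = 40 + 4 = 44  → 44 < 47, loop
  ADD #12: R0 = 44 + 4 = 48  → 48 >= 47, exit
Total ADD instructions: 12

12


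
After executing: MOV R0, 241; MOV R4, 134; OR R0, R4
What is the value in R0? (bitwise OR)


Register state trace:
  MOV R0, 241  → R0 = 241 (0b11110001)
  MOV R4, 134  → R4 = 134 (0b10000110)
  OR R0, R4   → R0 = 241 OR 134 = 247 (0b11110111)
Final: R0 = 247

247


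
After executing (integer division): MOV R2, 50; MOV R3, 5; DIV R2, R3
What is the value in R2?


Register state trace:
  MOV R2, 50  → R2 = 50
  MOV R3, 5  → R3 = 5
  DIV R2, R3  → R2 = 50 // 5 = 10
Final: R2 = 10

10


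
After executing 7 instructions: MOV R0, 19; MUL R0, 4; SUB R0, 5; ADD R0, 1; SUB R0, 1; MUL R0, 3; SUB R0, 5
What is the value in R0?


Register state trace:
  MOV R0, 19  → R0 = 19
  MUL R0, 4  → R0 = 19 * 4 = 76
  SUB R0, 5  → R0 = 76 - 5 = 71
  ADD R0, 1  → R0 = 71 + 1 = 72
  SUB R0, 1  → R0 = 72 - 1 = 71
  MUL R0, 3  → R0 = 71 * 3 = 213
  SUB R0, 5  → R0 = 213 - 5 = 208
Final: R0 = 208

208


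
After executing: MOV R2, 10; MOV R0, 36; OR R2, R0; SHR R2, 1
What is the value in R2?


Register state trace:
  MOV R2, 10  → R2 = 10 (0b00001010)
  MOV R0, 36  → R0 = 36 (0b00100100)
  OR R2, R0  → R2 = 10 OR 36 = 46 (0b00101110)
  SHR R2, 1  → R2 = 46 >> 1 = 23
Final: R2 = 23

23


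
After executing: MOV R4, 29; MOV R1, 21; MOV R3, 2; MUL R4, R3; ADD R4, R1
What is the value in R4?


Register state trace:
  MOV R4, 29  → R4 = 29
  MOV R1, 21  → R1 = 21
  MOV R3, 2  → R3 = 2
  MUL R4, R3  → R4 = 29 * 2 = 58
  ADD R4, R1  → R4 = 58 + 21 = 79
Final: R4 = 79

79


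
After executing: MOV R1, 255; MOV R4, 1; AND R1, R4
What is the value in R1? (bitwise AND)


Register state trace:
  MOV R1, 255  → R1 = 255 (0b11111111)
  MOV R4, 1  → R4 = 1 (0b00000001)
  AND R1, R4  → R1 = 255 AND 1 = 1 (0b00000001)
Final: R1 = 1

1


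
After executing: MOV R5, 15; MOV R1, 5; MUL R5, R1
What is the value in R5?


Register state trace:
  MOV R5, 15  → R5 = 15
  MOV R1, 5  → R1 = 5
  MUL R5, R1  → R5 = 15 * 5 = 75
Final: R5 = 75

75


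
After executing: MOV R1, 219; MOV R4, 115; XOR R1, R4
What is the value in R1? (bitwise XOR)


Register state trace:
  MOV R1, 219  → R1 = 219 (0b11011011)
  MOV R4, 115  → R4 = 115 (0b01110011)
  XOR R1, R4  → R1 = 219 XOR 115 = 168 (0b10101000)
Final: R1 = 168

168


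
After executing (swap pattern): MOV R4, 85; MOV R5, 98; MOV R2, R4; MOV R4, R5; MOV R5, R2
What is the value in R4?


Register state trace (swap pattern):
  MOV R4, 85  → R4 = 85
  MOV R5, 98  → R5 = 98
  MOV R2, R4  → R2 = 85  (save R4)
  MOV R4, R5  → R4 = 98  (R4 gets R5's value)
  MOV R5, R2  → R5 = 85  (R5 gets saved value)
Final: R4 = 98

98


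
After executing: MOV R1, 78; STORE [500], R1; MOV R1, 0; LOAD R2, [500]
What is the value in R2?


Register and memory trace:
  MOV R1, 78  → R1 = 78
  STORE [500], R1  → mem[500] = 78
  MOV R1, 0  → R1 = 0
  LOAD R2, [500]  → R2 = mem[500] = 78
Final: R2 = 78

78


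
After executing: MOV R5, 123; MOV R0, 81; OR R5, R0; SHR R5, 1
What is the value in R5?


Register state trace:
  MOV R5, 123  → R5 = 123 (0b01111011)
  MOV R0, 81  → R0 = 81 (0b01010001)
  OR R5, R0  → R5 = 123 OR 81 = 123 (0b01111011)
  SHR R5, 1  → R5 = 123 >> 1 = 61
Final: R5 = 61

61


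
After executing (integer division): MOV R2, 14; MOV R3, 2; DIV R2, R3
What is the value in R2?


Register state trace:
  MOV R2, 14  → R2 = 14
  MOV R3, 2  → R3 = 2
  DIV R2, R3  → R2 = 14 // 2 = 7
Final: R2 = 7

7


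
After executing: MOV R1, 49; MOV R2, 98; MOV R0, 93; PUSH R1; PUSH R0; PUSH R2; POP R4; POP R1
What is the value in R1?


Stack trace (top is rightmost):
  MOV R1, 49  → R1 = 49
  MOV R2, 98  → R2 = 98
  MOV R0, 93  → R0 = 93
  PUSH R1  → stack: [49]
  PUSH R0  → stack: [49, 93]
  PUSH R2  → stack: [49, 93, 98]
  POP R4  → R4 = 98, stack: [49, 93]
  POP R1  → R1 = 93, stack: [49]
Final: R1 = 93

93


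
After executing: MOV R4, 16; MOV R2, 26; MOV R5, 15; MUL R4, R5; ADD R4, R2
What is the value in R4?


Register state trace:
  MOV R4, 16  → R4 = 16
  MOV R2, 26  → R2 = 26
  MOV R5, 15  → R5 = 15
  MUL R4, R5  → R4 = 16 * 15 = 240
  ADD R4, R2  → R4 = 240 + 26 = 266
Final: R4 = 266

266


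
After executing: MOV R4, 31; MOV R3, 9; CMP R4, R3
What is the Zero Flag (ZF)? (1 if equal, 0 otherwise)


Register state trace:
  MOV R4, 31  → R4 = 31
  MOV R3, 9  → R3 = 9
  CMP R4, R3  → computes 31 - 9 = 22
  Result is nonzero, so values are not equal
ZF = 0

0


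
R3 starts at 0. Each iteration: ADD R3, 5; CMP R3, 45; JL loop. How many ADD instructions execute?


Loop trace (R3 starts at 0, target 45, step 5):
  ADD #1: R3 = 0 + 5 = 5  → 5 < 45, loop
  ADD #2: R3 = 5 + 5 = 10  → 10 < 45, loop
  ADD #3: R3 = 10 + 5 = 15  → 15 < 45, loop
  ADD #4: R3 = 15 + 5 = 20  → 20 < 45, loop
  ADD #5: R3 = 20 + 5 = 25  → 25 < 45, loop
  ADD #6: R3 = 25 + 5 = 30  → 30 < 45, loop
  ADD #7: R3 = 30 + 5 = 35  → 35 < 45, loop
  ADD #8: R3 = 35 + 5 = 40  → 40 < 45, loop
  ADD #9: R3 = 40 + 5 = 45  → 45 >= 45, exit
Total ADD instructions: 9

9


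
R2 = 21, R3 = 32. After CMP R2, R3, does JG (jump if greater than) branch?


Trace:
  R2 = 21, R3 = 32
  CMP R2, R3  → compares 21 vs 32
  JG checks: is 21 greater than 32?
  21 < 32, so condition is false
Branch taken: No

No


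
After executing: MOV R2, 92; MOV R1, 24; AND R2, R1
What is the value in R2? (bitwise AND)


Register state trace:
  MOV R2, 92  → R2 = 92 (0b01011100)
  MOV R1, 24  → R1 = 24 (0b00011000)
  AND R2, R1  → R2 = 92 AND 24 = 24 (0b00011000)
Final: R2 = 24

24


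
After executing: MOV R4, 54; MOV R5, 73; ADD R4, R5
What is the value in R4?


Register state trace:
  MOV R4, 54  → R4 = 54
  MOV R5, 73  → R5 = 73
  ADD R4, R5  → R4 = 54 + 73 = 127
Final: R4 = 127

127


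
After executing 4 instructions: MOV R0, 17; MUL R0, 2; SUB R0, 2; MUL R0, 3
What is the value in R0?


Register state trace:
  MOV R0, 17  → R0 = 17
  MUL R0, 2  → R0 = 17 * 2 = 34
  SUB R0, 2  → R0 = 34 - 2 = 32
  MUL R0, 3  → R0 = 32 * 3 = 96
Final: R0 = 96

96


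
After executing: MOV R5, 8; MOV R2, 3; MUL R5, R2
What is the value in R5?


Register state trace:
  MOV R5, 8  → R5 = 8
  MOV R2, 3  → R2 = 3
  MUL R5, R2  → R5 = 8 * 3 = 24
Final: R5 = 24

24


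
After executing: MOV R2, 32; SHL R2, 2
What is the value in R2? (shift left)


Register state trace:
  MOV R2, 32  → R2 = 32
  SHL R2, 2  → R2 = 32 << 2 = 32 * 2^2 = 128
Final: R2 = 128

128


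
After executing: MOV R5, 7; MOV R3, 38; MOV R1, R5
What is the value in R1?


Register state trace:
  MOV R5, 7  → R5 = 7
  MOV R3, 38  → R3 = 38
  MOV R1, R5  → R1 = 7
Final: R1 = 7

7


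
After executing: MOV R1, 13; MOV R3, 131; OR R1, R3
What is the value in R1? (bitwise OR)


Register state trace:
  MOV R1, 13  → R1 = 13 (0b00001101)
  MOV R3, 131  → R3 = 131 (0b10000011)
  OR R1, R3   → R1 = 13 OR 131 = 143 (0b10001111)
Final: R1 = 143

143


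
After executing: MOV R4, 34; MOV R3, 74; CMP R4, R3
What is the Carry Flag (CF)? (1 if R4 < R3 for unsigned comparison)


Register state trace:
  MOV R4, 34  → R4 = 34
  MOV R3, 74  → R3 = 74
  CMP R4, R3  → unsigned 34 - 74: borrow occurs
  34 < 74, so CF = 1
CF = 1

1


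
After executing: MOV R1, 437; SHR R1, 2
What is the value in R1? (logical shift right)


Register state trace:
  MOV R1, 437  → R1 = 437
  SHR R1, 2  → R1 = 437 >> 2 = 437 // 2^2 = 109
Final: R1 = 109

109


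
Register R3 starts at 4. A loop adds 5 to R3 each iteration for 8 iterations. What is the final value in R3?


Starting value: R3 = 4
  Iter 1: R3 = 4 + 5 = 9
  Iter 2: R3 = 9 + 5 = 14
  Iter 3: R3 = 14 + 5 = 19
  Iter 4: R3 = 19 + 5 = 24
  Iter 5: R3 = 24 + 5 = 29
  Iter 6: R3 = 29 + 5 = 34
  Iter 7: R3 = 34 + 5 = 39
  Iter 8: R3 = 39 + 5 = 44
Final: R3 = 44

44


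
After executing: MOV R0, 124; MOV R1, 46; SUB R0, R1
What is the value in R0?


Register state trace:
  MOV R0, 124  → R0 = 124
  MOV R1, 46  → R1 = 46
  SUB R0, R1  → R0 = 124 - 46 = 78
Final: R0 = 78

78


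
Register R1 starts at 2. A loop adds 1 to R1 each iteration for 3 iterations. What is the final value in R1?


Starting value: R1 = 2
  Iter 1: R1 = 2 + 1 = 3
  Iter 2: R1 = 3 + 1 = 4
  Iter 3: R1 = 4 + 1 = 5
Final: R1 = 5

5


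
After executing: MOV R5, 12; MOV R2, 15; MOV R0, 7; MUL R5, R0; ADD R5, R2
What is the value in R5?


Register state trace:
  MOV R5, 12  → R5 = 12
  MOV R2, 15  → R2 = 15
  MOV R0, 7  → R0 = 7
  MUL R5, R0  → R5 = 12 * 7 = 84
  ADD R5, R2  → R5 = 84 + 15 = 99
Final: R5 = 99

99


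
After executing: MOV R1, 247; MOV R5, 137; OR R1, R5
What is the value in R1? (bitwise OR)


Register state trace:
  MOV R1, 247  → R1 = 247 (0b11110111)
  MOV R5, 137  → R5 = 137 (0b10001001)
  OR R1, R5   → R1 = 247 OR 137 = 255 (0b11111111)
Final: R1 = 255

255


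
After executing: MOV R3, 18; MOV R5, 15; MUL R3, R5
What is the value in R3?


Register state trace:
  MOV R3, 18  → R3 = 18
  MOV R5, 15  → R5 = 15
  MUL R3, R5  → R3 = 18 * 15 = 270
Final: R3 = 270

270


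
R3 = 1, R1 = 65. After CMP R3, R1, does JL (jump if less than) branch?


Trace:
  R3 = 1, R1 = 65
  CMP R3, R1  → compares 1 vs 65
  JL checks: is 1 less than 65?
  1 < 65, so condition is true
Branch taken: Yes

Yes
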